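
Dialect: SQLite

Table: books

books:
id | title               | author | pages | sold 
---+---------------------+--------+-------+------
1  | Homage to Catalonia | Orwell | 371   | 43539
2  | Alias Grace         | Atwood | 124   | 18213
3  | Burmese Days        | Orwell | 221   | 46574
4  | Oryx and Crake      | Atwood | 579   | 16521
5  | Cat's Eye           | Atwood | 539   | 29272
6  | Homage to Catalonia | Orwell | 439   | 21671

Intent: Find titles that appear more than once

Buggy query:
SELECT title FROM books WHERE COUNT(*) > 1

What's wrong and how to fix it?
Bug: COUNT(*) is an aggregate and cannot be used in WHERE

Fix: GROUP BY title, then filter groups with HAVING COUNT(*) > 1

Corrected query:
SELECT title FROM books GROUP BY title HAVING COUNT(*) > 1

Result:
title              
-------------------
Homage to Catalonia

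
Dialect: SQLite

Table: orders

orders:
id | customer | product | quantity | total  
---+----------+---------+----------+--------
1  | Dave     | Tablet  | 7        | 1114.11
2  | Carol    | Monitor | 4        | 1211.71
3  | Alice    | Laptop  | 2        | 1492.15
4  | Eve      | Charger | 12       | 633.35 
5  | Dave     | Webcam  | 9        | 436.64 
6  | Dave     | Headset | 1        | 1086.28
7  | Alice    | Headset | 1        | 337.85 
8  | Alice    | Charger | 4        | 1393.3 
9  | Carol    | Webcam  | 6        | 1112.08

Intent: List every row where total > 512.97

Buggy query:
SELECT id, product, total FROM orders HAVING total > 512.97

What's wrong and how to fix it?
Bug: HAVING filters the output of aggregation, but this query has no GROUP BY and no aggregate functions, so SQLite rejects it (HAVING clause on a non-aggregate query); the condition here is per row

Fix: Use WHERE for row-level filtering

Corrected query:
SELECT id, product, total FROM orders WHERE total > 512.97

Result:
id | product | total  
---+---------+--------
1  | Tablet  | 1114.11
2  | Monitor | 1211.71
3  | Laptop  | 1492.15
4  | Charger | 633.35 
6  | Headset | 1086.28
8  | Charger | 1393.3 
9  | Webcam  | 1112.08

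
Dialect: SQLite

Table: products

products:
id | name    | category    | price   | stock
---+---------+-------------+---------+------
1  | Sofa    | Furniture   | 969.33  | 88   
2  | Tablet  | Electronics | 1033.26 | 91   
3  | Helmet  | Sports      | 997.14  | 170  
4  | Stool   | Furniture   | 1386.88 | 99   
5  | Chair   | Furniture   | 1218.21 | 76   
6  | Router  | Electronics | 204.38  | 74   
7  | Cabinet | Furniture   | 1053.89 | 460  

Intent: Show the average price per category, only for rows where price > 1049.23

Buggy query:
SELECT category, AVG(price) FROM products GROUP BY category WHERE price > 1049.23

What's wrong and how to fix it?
Bug: WHERE cannot follow GROUP BY

Fix: Move the WHERE clause before GROUP BY

Corrected query:
SELECT category, AVG(price) FROM products WHERE price > 1049.23 GROUP BY category

Result:
category  | AVG(price)
----------+-----------
Furniture | 1219.66   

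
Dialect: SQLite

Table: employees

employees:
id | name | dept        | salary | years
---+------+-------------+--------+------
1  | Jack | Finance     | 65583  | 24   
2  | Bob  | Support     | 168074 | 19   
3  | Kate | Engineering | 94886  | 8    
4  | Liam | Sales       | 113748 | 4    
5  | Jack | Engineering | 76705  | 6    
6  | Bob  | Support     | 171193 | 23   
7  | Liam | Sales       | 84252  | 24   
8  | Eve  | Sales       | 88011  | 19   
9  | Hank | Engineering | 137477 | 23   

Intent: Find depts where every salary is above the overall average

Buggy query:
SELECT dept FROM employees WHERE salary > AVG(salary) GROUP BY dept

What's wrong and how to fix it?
Bug: AVG() is an aggregate; it can't sit directly in WHERE

Fix: Use a subquery for AVG and a HAVING MIN(...) filter so the condition holds for every row in the group

Corrected query:
SELECT dept FROM employees GROUP BY dept HAVING MIN(salary) > (SELECT AVG(salary) FROM employees)

Result:
dept   
-------
Support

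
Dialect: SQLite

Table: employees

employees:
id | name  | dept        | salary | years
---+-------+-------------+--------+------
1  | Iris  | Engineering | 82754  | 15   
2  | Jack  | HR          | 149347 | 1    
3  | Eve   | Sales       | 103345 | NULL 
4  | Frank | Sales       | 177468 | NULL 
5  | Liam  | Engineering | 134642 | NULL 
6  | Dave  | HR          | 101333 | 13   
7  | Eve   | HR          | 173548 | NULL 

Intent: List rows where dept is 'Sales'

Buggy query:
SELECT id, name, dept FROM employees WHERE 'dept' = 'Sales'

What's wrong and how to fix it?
Bug: Single quotes denote string literals in SQL; the column name is being compared as a constant string

Fix: Remove the quotes around the column name (or use double quotes for an identifier)

Corrected query:
SELECT id, name, dept FROM employees WHERE dept = 'Sales'

Result:
id | name  | dept 
---+-------+------
3  | Eve   | Sales
4  | Frank | Sales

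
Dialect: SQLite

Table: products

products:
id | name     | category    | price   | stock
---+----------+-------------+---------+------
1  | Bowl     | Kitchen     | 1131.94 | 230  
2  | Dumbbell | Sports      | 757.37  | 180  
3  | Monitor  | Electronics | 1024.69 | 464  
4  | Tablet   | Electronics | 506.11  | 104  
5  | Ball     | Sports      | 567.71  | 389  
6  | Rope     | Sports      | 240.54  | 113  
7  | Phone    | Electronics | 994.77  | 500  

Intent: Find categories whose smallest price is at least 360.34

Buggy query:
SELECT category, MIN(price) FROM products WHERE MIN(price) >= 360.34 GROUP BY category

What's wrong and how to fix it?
Bug: Aggregates like MIN are computed per group after WHERE runs

Fix: Use HAVING for the per-group MIN condition

Corrected query:
SELECT category, MIN(price) FROM products GROUP BY category HAVING MIN(price) >= 360.34

Result:
category    | MIN(price)
------------+-----------
Electronics | 506.11    
Kitchen     | 1131.94   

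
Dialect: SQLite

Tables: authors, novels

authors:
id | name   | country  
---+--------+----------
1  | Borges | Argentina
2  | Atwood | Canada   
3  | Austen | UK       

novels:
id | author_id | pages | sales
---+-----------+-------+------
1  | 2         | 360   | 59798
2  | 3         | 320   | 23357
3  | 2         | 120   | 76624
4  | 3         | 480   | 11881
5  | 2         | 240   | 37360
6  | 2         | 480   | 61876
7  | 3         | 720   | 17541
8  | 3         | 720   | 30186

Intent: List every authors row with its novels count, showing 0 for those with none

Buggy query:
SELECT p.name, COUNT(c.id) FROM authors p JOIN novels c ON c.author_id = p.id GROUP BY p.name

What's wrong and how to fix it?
Bug: INNER JOIN drops authors rows that have no matching novels rows

Fix: Switch to LEFT JOIN to retain unmatched parent rows

Corrected query:
SELECT p.name, COUNT(c.id) FROM authors p LEFT JOIN novels c ON c.author_id = p.id GROUP BY p.name

Result:
name   | COUNT(c.id)
-------+------------
Atwood | 4          
Austen | 4          
Borges | 0          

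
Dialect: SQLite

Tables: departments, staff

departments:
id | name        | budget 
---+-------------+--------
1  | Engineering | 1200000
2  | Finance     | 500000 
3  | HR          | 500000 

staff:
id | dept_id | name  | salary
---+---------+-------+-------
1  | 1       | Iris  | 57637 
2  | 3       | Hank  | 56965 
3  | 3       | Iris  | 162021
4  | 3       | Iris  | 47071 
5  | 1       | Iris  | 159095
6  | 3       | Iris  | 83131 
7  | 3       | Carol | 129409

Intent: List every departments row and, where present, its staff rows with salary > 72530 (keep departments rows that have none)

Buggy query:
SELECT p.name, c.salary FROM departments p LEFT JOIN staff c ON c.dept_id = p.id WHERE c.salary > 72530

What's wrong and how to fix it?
Bug: Filtering c.salary in WHERE discards the NULL rows produced by LEFT JOIN, turning it into an inner join

Fix: Move the right-table condition into the ON clause so unmatched parents are kept

Corrected query:
SELECT p.name, c.salary FROM departments p LEFT JOIN staff c ON c.dept_id = p.id AND c.salary > 72530

Result:
name        | salary
------------+-------
Engineering | 159095
Finance     | NULL  
HR          | 83131 
HR          | 129409
HR          | 162021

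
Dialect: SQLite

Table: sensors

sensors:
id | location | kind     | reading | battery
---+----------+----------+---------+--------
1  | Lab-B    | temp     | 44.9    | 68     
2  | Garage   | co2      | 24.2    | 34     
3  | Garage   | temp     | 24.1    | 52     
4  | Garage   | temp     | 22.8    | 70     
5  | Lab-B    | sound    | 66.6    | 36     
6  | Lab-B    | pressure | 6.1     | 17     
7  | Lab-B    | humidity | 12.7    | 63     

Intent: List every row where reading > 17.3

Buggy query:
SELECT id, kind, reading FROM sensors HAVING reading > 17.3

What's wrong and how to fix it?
Bug: This is a non-aggregate query (no GROUP BY, no aggregates), so in SQLite the HAVING clause is invalid here; a row-level condition belongs in WHERE

Fix: Use WHERE for row-level filtering

Corrected query:
SELECT id, kind, reading FROM sensors WHERE reading > 17.3

Result:
id | kind  | reading
---+-------+--------
1  | temp  | 44.9   
2  | co2   | 24.2   
3  | temp  | 24.1   
4  | temp  | 22.8   
5  | sound | 66.6   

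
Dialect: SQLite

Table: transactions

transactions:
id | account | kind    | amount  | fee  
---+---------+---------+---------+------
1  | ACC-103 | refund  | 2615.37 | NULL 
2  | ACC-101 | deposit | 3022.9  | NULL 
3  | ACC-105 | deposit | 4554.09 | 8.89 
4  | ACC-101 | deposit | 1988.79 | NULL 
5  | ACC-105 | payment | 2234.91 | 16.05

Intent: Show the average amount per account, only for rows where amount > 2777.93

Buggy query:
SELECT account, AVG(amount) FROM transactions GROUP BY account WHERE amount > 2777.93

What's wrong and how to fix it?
Bug: Row-level WHERE must come before GROUP BY in the clause order

Fix: Place WHERE between FROM and GROUP BY

Corrected query:
SELECT account, AVG(amount) FROM transactions WHERE amount > 2777.93 GROUP BY account

Result:
account | AVG(amount)
--------+------------
ACC-101 | 3022.9     
ACC-105 | 4554.09    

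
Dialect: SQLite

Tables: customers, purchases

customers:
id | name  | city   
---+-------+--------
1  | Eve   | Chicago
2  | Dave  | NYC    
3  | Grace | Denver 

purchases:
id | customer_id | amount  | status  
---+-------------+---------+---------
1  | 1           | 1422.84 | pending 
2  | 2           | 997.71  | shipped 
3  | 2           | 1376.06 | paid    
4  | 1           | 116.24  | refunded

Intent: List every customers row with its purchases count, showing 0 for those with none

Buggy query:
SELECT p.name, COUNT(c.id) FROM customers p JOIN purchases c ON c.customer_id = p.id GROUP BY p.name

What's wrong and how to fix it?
Bug: INNER JOIN drops customers rows that have no matching purchases rows

Fix: Use LEFT JOIN so parents without children still appear (COUNT(c.id) gives 0)

Corrected query:
SELECT p.name, COUNT(c.id) FROM customers p LEFT JOIN purchases c ON c.customer_id = p.id GROUP BY p.name

Result:
name  | COUNT(c.id)
------+------------
Dave  | 2          
Eve   | 2          
Grace | 0          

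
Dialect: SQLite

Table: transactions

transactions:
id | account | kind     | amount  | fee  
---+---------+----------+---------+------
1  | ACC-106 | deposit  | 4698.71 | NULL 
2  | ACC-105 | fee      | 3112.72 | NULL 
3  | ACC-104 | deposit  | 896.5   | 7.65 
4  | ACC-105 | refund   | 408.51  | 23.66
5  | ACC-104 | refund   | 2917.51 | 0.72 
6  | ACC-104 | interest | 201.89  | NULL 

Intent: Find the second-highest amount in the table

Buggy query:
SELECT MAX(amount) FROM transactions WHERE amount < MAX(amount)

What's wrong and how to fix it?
Bug: The inner MAX is an aggregate inside WHERE, which is not allowed

Fix: Put the inner MAX in a scalar subquery

Corrected query:
SELECT MAX(amount) FROM transactions WHERE amount < (SELECT MAX(amount) FROM transactions)

Result:
MAX(amount)
-----------
3112.72    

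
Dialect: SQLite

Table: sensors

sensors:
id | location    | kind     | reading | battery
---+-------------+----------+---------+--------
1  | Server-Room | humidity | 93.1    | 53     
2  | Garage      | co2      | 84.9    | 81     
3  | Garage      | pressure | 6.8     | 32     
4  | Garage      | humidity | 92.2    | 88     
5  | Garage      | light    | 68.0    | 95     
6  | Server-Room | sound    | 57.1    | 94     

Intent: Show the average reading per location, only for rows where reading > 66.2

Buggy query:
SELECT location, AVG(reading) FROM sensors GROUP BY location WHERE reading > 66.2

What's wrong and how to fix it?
Bug: Row-level WHERE must come before GROUP BY in the clause order

Fix: Place WHERE between FROM and GROUP BY

Corrected query:
SELECT location, AVG(reading) FROM sensors WHERE reading > 66.2 GROUP BY location

Result:
location    | AVG(reading)
------------+-------------
Garage      | 81.7        
Server-Room | 93.1        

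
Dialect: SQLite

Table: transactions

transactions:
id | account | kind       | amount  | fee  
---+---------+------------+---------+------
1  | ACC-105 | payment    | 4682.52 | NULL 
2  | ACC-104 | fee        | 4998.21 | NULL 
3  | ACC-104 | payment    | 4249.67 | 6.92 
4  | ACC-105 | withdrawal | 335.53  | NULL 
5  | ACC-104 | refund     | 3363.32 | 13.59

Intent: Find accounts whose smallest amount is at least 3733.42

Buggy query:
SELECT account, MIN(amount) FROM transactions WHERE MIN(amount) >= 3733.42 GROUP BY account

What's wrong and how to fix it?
Bug: MIN() in WHERE is a misuse of aggregate

Fix: Use HAVING for the per-group MIN condition

Corrected query:
SELECT account, MIN(amount) FROM transactions GROUP BY account HAVING MIN(amount) >= 3733.42

Result:
(no rows)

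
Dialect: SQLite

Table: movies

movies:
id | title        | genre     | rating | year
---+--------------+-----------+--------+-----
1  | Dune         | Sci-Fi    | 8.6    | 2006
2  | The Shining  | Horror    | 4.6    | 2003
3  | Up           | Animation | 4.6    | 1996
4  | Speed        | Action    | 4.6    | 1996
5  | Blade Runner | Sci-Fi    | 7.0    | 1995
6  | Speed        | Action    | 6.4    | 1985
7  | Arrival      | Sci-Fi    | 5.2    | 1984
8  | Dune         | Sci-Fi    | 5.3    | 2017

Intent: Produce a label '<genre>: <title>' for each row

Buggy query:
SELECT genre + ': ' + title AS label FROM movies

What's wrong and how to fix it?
Bug: SQLite uses || for string concatenation; + coerces text to numbers (yielding 0)

Fix: Replace + with || to concatenate text

Corrected query:
SELECT genre || ': ' || title AS label FROM movies

Result:
label               
--------------------
Sci-Fi: Dune        
Horror: The Shining 
Animation: Up       
Action: Speed       
Sci-Fi: Blade Runner
Action: Speed       
Sci-Fi: Arrival     
Sci-Fi: Dune        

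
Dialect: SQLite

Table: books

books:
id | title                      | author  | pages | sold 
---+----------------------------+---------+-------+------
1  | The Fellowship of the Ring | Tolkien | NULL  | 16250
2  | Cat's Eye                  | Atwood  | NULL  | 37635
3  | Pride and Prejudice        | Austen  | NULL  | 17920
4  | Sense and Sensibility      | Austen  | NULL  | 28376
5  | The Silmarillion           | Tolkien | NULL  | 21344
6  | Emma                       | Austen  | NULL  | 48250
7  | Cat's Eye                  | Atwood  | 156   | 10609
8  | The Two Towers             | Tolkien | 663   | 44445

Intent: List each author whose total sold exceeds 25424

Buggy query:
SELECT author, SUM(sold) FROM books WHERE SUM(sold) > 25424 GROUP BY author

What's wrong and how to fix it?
Bug: WHERE runs before GROUP BY, so aggregates aren't available there

Fix: Move the aggregate condition to a HAVING clause

Corrected query:
SELECT author, SUM(sold) FROM books GROUP BY author HAVING SUM(sold) > 25424

Result:
author  | SUM(sold)
--------+----------
Atwood  | 48244    
Austen  | 94546    
Tolkien | 82039    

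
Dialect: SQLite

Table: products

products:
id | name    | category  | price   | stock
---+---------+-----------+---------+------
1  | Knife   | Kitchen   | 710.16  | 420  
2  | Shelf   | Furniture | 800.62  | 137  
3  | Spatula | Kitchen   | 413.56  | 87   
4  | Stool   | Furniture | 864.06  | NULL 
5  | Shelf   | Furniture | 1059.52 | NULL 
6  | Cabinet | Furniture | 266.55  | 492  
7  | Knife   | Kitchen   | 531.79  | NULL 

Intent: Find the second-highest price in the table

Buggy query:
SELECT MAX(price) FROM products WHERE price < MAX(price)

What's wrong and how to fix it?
Bug: The inner MAX is an aggregate inside WHERE, which is not allowed

Fix: Compute the overall MAX in a subquery, then take MAX of rows below it

Corrected query:
SELECT MAX(price) FROM products WHERE price < (SELECT MAX(price) FROM products)

Result:
MAX(price)
----------
864.06    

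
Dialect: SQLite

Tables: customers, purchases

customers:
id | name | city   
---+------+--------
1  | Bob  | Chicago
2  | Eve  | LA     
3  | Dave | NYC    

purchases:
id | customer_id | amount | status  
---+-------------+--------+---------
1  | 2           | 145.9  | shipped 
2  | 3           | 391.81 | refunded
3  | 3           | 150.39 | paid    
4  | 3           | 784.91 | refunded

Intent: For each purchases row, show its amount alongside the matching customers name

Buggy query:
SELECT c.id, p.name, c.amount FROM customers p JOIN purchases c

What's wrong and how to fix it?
Bug: JOIN with no ON clause produces a cartesian product; every purchases row pairs with every customers row

Fix: Specify the join condition linking the foreign key to the parent id

Corrected query:
SELECT c.id, p.name, c.amount FROM customers p JOIN purchases c ON c.customer_id = p.id

Result:
id | name | amount
---+------+-------
1  | Eve  | 145.9 
2  | Dave | 391.81
3  | Dave | 150.39
4  | Dave | 784.91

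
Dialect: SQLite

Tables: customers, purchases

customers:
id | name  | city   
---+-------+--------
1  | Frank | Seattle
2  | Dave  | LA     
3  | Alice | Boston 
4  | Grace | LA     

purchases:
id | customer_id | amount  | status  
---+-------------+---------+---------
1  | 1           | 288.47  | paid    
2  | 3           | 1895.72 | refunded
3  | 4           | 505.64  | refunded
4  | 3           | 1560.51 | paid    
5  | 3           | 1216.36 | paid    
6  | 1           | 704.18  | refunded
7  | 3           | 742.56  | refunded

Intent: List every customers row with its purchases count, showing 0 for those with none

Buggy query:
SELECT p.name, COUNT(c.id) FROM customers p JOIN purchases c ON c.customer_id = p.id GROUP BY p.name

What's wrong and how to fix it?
Bug: An inner join excludes parents with zero children

Fix: Use LEFT JOIN so parents without children still appear (COUNT(c.id) gives 0)

Corrected query:
SELECT p.name, COUNT(c.id) FROM customers p LEFT JOIN purchases c ON c.customer_id = p.id GROUP BY p.name

Result:
name  | COUNT(c.id)
------+------------
Alice | 4          
Dave  | 0          
Frank | 2          
Grace | 1          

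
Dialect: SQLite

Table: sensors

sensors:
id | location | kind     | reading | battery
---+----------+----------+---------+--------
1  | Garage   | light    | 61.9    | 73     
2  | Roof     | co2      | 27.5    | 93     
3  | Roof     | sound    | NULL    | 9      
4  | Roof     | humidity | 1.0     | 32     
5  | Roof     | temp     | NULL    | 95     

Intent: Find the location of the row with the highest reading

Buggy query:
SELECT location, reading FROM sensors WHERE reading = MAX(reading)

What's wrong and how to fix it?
Bug: MAX(reading) is an aggregate and cannot be used directly in WHERE

Fix: Wrap MAX in a scalar subquery so WHERE compares against a single value

Corrected query:
SELECT location, reading FROM sensors WHERE reading = (SELECT MAX(reading) FROM sensors)

Result:
location | reading
---------+--------
Garage   | 61.9   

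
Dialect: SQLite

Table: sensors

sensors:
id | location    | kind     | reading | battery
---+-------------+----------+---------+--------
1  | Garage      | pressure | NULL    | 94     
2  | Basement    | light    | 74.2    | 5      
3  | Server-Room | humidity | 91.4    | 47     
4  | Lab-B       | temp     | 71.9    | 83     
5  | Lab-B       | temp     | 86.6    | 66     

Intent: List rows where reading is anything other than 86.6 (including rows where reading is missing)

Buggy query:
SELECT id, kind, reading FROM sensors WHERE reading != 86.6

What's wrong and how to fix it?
Bug: Inequality against NULL is unknown, not true; rows with NULL are dropped

Fix: Add an explicit OR reading IS NULL to include the missing-value rows

Corrected query:
SELECT id, kind, reading FROM sensors WHERE reading != 86.6 OR reading IS NULL

Result:
id | kind     | reading
---+----------+--------
1  | pressure | NULL   
2  | light    | 74.2   
3  | humidity | 91.4   
4  | temp     | 71.9   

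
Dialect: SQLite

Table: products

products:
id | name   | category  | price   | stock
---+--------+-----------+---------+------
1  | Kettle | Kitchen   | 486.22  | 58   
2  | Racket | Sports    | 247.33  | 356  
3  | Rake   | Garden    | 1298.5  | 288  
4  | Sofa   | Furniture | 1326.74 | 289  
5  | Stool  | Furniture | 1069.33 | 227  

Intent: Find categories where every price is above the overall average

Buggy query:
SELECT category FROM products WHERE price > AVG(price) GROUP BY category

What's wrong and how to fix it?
Bug: AVG() is an aggregate; it can't sit directly in WHERE

Fix: Use a subquery for AVG and a HAVING MIN(...) filter so the condition holds for every row in the group

Corrected query:
SELECT category FROM products GROUP BY category HAVING MIN(price) > (SELECT AVG(price) FROM products)

Result:
category 
---------
Furniture
Garden   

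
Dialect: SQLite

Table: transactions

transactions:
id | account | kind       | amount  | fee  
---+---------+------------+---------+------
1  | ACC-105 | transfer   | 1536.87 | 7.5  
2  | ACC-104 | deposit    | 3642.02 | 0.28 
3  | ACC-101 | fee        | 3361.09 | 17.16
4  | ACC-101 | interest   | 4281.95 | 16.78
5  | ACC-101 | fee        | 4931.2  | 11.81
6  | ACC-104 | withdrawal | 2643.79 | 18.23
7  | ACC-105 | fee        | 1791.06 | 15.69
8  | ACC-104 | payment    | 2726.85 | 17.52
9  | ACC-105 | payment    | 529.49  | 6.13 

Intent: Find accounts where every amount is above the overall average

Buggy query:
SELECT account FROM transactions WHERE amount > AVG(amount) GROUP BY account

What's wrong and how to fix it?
Bug: AVG() is an aggregate; it can't sit directly in WHERE

Fix: Use a subquery for AVG and a HAVING MIN(...) filter so the condition holds for every row in the group

Corrected query:
SELECT account FROM transactions GROUP BY account HAVING MIN(amount) > (SELECT AVG(amount) FROM transactions)

Result:
account
-------
ACC-101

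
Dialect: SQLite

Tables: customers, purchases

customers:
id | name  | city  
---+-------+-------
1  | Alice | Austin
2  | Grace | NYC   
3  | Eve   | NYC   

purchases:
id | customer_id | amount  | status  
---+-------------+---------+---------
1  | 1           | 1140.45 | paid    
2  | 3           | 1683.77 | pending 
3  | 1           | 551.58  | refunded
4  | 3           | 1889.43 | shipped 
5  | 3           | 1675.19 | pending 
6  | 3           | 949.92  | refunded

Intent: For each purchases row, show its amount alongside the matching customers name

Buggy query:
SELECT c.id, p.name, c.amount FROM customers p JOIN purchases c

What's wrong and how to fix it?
Bug: JOIN with no ON clause produces a cartesian product; every purchases row pairs with every customers row

Fix: Add ON c.customer_id = p.id to the JOIN

Corrected query:
SELECT c.id, p.name, c.amount FROM customers p JOIN purchases c ON c.customer_id = p.id

Result:
id | name  | amount 
---+-------+--------
1  | Alice | 1140.45
2  | Eve   | 1683.77
3  | Alice | 551.58 
4  | Eve   | 1889.43
5  | Eve   | 1675.19
6  | Eve   | 949.92 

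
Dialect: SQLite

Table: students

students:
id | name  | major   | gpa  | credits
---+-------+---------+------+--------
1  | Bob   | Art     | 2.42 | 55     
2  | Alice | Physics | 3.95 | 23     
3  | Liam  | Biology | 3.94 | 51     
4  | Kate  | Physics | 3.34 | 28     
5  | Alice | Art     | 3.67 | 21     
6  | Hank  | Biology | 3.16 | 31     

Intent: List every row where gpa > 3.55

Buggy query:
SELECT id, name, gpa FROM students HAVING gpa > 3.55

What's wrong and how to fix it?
Bug: HAVING filters the output of aggregation, but this query has no GROUP BY and no aggregate functions, so SQLite rejects it (HAVING clause on a non-aggregate query); the condition here is per row

Fix: Use WHERE for row-level filtering

Corrected query:
SELECT id, name, gpa FROM students WHERE gpa > 3.55

Result:
id | name  | gpa 
---+-------+-----
2  | Alice | 3.95
3  | Liam  | 3.94
5  | Alice | 3.67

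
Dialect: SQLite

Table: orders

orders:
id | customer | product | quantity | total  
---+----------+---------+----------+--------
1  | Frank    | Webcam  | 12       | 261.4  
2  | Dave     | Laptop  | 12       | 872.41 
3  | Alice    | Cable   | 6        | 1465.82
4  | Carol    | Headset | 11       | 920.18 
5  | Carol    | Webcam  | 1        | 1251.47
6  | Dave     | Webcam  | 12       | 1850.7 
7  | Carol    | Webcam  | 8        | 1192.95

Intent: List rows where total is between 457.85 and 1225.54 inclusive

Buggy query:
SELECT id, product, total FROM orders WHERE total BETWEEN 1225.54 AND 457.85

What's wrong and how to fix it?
Bug: The bounds are reversed; BETWEEN a AND b requires a <= b to match anything

Fix: Write BETWEEN 457.85 AND 1225.54

Corrected query:
SELECT id, product, total FROM orders WHERE total BETWEEN 457.85 AND 1225.54

Result:
id | product | total  
---+---------+--------
2  | Laptop  | 872.41 
4  | Headset | 920.18 
7  | Webcam  | 1192.95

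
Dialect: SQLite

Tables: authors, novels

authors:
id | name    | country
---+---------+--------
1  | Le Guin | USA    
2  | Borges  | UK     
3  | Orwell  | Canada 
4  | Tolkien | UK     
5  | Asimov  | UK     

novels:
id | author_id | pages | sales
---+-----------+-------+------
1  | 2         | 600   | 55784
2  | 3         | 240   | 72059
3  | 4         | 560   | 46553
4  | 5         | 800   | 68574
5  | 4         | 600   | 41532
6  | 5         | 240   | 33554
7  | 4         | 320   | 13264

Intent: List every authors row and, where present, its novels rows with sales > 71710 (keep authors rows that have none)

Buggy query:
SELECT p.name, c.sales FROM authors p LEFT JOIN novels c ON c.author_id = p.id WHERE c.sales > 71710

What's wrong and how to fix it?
Bug: Filtering c.sales in WHERE discards the NULL rows produced by LEFT JOIN, turning it into an inner join

Fix: Move the right-table condition into the ON clause so unmatched parents are kept

Corrected query:
SELECT p.name, c.sales FROM authors p LEFT JOIN novels c ON c.author_id = p.id AND c.sales > 71710

Result:
name    | sales
--------+------
Le Guin | NULL 
Borges  | NULL 
Orwell  | 72059
Tolkien | NULL 
Asimov  | NULL 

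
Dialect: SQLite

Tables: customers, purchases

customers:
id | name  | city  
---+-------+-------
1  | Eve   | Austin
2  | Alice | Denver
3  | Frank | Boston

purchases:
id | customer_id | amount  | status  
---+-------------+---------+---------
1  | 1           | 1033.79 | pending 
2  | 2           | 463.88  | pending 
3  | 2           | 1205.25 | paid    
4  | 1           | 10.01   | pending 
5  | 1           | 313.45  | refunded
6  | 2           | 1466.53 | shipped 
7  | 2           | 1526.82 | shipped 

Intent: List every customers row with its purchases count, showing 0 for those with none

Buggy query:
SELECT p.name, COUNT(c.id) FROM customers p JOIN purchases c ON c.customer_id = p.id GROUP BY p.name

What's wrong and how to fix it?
Bug: INNER JOIN drops customers rows that have no matching purchases rows

Fix: Use LEFT JOIN so parents without children still appear (COUNT(c.id) gives 0)

Corrected query:
SELECT p.name, COUNT(c.id) FROM customers p LEFT JOIN purchases c ON c.customer_id = p.id GROUP BY p.name

Result:
name  | COUNT(c.id)
------+------------
Alice | 4          
Eve   | 3          
Frank | 0          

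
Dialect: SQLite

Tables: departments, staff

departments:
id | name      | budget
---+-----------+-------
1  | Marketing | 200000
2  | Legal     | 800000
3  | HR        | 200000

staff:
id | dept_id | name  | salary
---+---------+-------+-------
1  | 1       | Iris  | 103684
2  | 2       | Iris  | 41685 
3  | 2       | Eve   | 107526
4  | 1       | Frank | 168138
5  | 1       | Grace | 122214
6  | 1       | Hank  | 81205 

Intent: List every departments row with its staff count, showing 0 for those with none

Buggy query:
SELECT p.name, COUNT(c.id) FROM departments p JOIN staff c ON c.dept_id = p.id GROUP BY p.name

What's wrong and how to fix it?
Bug: INNER JOIN drops departments rows that have no matching staff rows

Fix: Switch to LEFT JOIN to retain unmatched parent rows

Corrected query:
SELECT p.name, COUNT(c.id) FROM departments p LEFT JOIN staff c ON c.dept_id = p.id GROUP BY p.name

Result:
name      | COUNT(c.id)
----------+------------
HR        | 0          
Legal     | 2          
Marketing | 4          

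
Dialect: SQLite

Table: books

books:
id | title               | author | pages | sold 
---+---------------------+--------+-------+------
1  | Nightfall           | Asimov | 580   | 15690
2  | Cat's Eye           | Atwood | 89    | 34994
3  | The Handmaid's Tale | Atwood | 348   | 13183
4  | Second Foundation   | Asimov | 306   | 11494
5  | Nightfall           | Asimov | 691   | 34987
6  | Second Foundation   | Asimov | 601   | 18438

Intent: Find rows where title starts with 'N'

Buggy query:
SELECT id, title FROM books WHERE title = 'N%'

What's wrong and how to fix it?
Bug: Wildcards only work with LIKE; '=' treats '%' as a literal character

Fix: Use LIKE for wildcard pattern matching

Corrected query:
SELECT id, title FROM books WHERE title LIKE 'N%'

Result:
id | title    
---+----------
1  | Nightfall
5  | Nightfall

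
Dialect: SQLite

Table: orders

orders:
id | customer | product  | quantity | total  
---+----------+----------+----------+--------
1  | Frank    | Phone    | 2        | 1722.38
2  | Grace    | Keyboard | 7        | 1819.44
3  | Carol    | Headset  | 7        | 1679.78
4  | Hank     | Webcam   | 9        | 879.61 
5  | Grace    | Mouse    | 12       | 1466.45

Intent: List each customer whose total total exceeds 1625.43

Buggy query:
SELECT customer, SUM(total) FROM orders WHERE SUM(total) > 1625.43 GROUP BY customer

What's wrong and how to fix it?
Bug: SUM(total) is an aggregate, but WHERE filters rows before aggregation

Fix: Move the aggregate condition to a HAVING clause

Corrected query:
SELECT customer, SUM(total) FROM orders GROUP BY customer HAVING SUM(total) > 1625.43

Result:
customer | SUM(total)
---------+-----------
Carol    | 1679.78   
Frank    | 1722.38   
Grace    | 3285.89   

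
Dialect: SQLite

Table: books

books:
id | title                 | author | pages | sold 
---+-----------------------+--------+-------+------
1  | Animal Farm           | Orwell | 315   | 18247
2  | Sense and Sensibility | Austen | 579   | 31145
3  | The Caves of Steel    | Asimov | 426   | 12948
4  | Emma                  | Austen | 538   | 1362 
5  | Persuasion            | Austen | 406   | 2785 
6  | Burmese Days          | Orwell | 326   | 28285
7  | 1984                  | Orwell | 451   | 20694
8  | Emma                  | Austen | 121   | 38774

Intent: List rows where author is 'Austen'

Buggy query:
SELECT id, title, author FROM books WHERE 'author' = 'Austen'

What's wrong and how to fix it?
Bug: 'author' in single quotes is a string literal, not the column; the comparison is literal-vs-literal and never true

Fix: Reference the column as author without single quotes

Corrected query:
SELECT id, title, author FROM books WHERE author = 'Austen'

Result:
id | title                 | author
---+-----------------------+-------
2  | Sense and Sensibility | Austen
4  | Emma                  | Austen
5  | Persuasion            | Austen
8  | Emma                  | Austen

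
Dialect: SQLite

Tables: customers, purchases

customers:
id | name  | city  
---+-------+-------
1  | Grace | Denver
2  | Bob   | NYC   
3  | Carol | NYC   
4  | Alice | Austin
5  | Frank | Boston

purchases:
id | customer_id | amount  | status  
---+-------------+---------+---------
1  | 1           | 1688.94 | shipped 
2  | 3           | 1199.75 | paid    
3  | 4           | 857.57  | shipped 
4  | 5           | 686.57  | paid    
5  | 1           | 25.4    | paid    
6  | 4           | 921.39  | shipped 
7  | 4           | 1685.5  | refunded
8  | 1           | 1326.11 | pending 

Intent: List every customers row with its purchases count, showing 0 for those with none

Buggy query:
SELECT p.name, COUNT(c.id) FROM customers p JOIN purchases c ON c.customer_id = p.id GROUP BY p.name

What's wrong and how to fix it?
Bug: An inner join excludes parents with zero children

Fix: Use LEFT JOIN so parents without children still appear (COUNT(c.id) gives 0)

Corrected query:
SELECT p.name, COUNT(c.id) FROM customers p LEFT JOIN purchases c ON c.customer_id = p.id GROUP BY p.name

Result:
name  | COUNT(c.id)
------+------------
Alice | 3          
Bob   | 0          
Carol | 1          
Frank | 1          
Grace | 3          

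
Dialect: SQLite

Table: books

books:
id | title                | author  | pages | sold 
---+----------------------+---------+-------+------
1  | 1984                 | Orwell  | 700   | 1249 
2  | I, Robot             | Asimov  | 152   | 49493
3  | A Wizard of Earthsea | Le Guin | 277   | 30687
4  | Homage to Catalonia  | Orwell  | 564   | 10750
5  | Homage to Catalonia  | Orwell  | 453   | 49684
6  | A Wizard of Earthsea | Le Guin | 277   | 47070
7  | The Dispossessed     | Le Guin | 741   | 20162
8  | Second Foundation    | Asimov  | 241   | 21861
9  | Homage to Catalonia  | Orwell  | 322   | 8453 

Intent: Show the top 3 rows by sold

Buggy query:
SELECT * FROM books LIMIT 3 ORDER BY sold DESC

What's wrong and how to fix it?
Bug: LIMIT must come after ORDER BY

Fix: Sort with ORDER BY, then apply LIMIT

Corrected query:
SELECT * FROM books ORDER BY sold DESC LIMIT 3

Result:
id | title                | author  | pages | sold 
---+----------------------+---------+-------+------
5  | Homage to Catalonia  | Orwell  | 453   | 49684
2  | I, Robot             | Asimov  | 152   | 49493
6  | A Wizard of Earthsea | Le Guin | 277   | 47070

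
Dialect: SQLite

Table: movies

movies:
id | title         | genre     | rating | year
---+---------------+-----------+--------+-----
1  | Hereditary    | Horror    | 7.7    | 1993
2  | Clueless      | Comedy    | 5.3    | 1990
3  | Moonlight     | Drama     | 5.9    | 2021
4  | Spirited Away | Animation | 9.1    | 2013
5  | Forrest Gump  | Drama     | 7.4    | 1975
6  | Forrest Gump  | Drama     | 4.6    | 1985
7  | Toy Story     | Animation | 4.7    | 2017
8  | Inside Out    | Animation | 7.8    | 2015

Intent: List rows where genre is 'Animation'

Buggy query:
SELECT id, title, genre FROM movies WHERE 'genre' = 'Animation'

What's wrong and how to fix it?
Bug: 'genre' in single quotes is a string literal, not the column; the comparison is literal-vs-literal and never true

Fix: Reference the column as genre without single quotes

Corrected query:
SELECT id, title, genre FROM movies WHERE genre = 'Animation'

Result:
id | title         | genre    
---+---------------+----------
4  | Spirited Away | Animation
7  | Toy Story     | Animation
8  | Inside Out    | Animation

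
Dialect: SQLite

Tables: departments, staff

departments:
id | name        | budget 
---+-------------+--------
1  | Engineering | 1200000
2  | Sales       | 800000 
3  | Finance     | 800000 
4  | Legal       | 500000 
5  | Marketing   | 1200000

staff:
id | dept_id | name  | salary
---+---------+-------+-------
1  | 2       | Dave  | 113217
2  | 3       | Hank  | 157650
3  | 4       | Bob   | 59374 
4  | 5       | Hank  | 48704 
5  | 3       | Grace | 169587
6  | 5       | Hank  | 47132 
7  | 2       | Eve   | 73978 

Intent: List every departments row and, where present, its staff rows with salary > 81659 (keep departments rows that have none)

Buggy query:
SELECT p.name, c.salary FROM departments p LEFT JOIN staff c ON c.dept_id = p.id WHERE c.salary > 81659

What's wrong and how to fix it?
Bug: A WHERE condition on the right-hand table after LEFT JOIN drops unmatched parents

Fix: Move the right-table condition into the ON clause so unmatched parents are kept

Corrected query:
SELECT p.name, c.salary FROM departments p LEFT JOIN staff c ON c.dept_id = p.id AND c.salary > 81659

Result:
name        | salary
------------+-------
Engineering | NULL  
Sales       | 113217
Finance     | 157650
Finance     | 169587
Legal       | NULL  
Marketing   | NULL  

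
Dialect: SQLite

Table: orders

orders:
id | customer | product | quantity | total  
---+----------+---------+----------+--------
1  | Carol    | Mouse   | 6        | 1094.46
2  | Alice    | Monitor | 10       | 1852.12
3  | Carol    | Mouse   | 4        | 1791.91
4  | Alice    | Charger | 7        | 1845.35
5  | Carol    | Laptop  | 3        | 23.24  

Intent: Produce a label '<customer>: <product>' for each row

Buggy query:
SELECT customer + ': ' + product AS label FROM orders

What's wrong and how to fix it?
Bug: SQLite uses || for string concatenation; + coerces text to numbers (yielding 0)

Fix: Replace + with || to concatenate text

Corrected query:
SELECT customer || ': ' || product AS label FROM orders

Result:
label         
--------------
Carol: Mouse  
Alice: Monitor
Carol: Mouse  
Alice: Charger
Carol: Laptop 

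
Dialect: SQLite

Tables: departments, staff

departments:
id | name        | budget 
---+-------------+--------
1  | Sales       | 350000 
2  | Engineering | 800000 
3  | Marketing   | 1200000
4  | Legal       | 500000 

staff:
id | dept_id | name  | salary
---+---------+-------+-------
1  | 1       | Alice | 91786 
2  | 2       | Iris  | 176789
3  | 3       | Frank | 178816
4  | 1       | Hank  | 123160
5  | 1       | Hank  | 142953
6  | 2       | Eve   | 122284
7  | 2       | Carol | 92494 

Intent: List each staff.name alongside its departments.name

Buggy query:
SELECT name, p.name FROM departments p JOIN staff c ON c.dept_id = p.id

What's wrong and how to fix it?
Bug: 'name' exists in both joined tables, so the database can't tell which one is meant

Fix: Qualify the column with its table alias (c.name)

Corrected query:
SELECT c.name, p.name FROM departments p JOIN staff c ON c.dept_id = p.id

Result:
name  | name       
------+------------
Alice | Sales      
Iris  | Engineering
Frank | Marketing  
Hank  | Sales      
Hank  | Sales      
Eve   | Engineering
Carol | Engineering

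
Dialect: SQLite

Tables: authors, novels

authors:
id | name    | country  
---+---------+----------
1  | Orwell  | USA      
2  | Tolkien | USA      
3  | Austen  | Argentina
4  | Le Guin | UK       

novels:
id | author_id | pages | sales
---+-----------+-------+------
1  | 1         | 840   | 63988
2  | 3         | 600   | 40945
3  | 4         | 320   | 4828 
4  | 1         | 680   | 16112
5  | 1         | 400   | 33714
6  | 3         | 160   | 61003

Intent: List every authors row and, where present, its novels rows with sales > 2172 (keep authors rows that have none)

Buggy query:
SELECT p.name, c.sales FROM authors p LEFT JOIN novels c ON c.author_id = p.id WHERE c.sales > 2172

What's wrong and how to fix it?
Bug: A WHERE condition on the right-hand table after LEFT JOIN drops unmatched parents

Fix: Put 'c.sales > 2172' in the JOIN's ON clause instead of WHERE

Corrected query:
SELECT p.name, c.sales FROM authors p LEFT JOIN novels c ON c.author_id = p.id AND c.sales > 2172

Result:
name    | sales
--------+------
Orwell  | 16112
Orwell  | 33714
Orwell  | 63988
Tolkien | NULL 
Austen  | 40945
Austen  | 61003
Le Guin | 4828 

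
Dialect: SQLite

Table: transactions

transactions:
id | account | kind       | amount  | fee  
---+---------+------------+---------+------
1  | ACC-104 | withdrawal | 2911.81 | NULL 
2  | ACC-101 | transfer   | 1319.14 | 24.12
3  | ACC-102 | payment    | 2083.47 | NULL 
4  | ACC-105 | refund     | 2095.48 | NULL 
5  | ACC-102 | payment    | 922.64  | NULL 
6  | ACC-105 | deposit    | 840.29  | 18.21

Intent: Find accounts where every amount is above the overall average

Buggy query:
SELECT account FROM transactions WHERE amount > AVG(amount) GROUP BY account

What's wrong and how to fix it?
Bug: WHERE evaluates per row before aggregation, so AVG() is unavailable

Fix: Compute the overall average in a scalar subquery and compare each group's MIN against it in HAVING

Corrected query:
SELECT account FROM transactions GROUP BY account HAVING MIN(amount) > (SELECT AVG(amount) FROM transactions)

Result:
account
-------
ACC-104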